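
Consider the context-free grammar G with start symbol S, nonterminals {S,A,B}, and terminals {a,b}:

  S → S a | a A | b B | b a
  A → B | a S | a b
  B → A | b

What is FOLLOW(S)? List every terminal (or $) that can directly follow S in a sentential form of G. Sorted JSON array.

FIRST sets, iterate to fixpoint:
iter 1:
  A via A→a S: +{a}
  B via B→A: +{a}
  B via B→b: +{b}
  S via S→a A: +{a}
  S via S→b B: +{b}
  FIRST[S]={a,b}  FIRST[A]={a}  FIRST[B]={a,b}
iter 2:
  A via A→B: +{b}
  FIRST[S]={a,b}  FIRST[A]={a,b}  FIRST[B]={a,b}
iter 3: (stable)
  FIRST[S]={a,b}  FIRST[A]={a,b}  FIRST[B]={a,b}

FOLLOW sets:
FOLLOW(S) := {$}
pass 1:
  S→S a: FOLLOW(S) ⊇ FIRST(a) = {a}; new: +{a}
  S→a A: FOLLOW(A) ⊇ FOLLOW(S) ⊇ {$,a}; new: +{$,a}
  S→b B: FOLLOW(B) ⊇ FOLLOW(S) ⊇ {$,a}; new: +{$,a}
  S: {$,a}  A: {$,a}  B: {$,a}
pass 2: — fixpoint
  S: {$,a}  A: {$,a}  B: {$,a}

FOLLOW(S) = ["$", "a"]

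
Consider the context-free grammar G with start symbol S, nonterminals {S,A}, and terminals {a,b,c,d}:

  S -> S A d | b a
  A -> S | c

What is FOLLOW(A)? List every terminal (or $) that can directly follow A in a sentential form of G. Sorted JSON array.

FIRST sets, iterate to fixpoint:
round 1:
  A via A→c: +{c}
  S via S→b a: +{b}
  S: {b}  A: {c}
round 2:
  A via A→S: +{b}
  S: {b}  A: {b,c}
round 3: (stable)
  S: {b}  A: {b,c}

Compute FOLLOW by fixpoint:
FOLLOW(S) := {$}
[1]
  S→S A d: FOLLOW(S) ⊇ FIRST(A) = {b,c}; new: +{b,c}
  S→S A d: FOLLOW(A) ⊇ FIRST(d) = {d}; new: +{d}
  FOLLOW(S)={$,b,c}  FOLLOW(A)={d}
[2]
  A→S: FOLLOW(S) ⊇ FOLLOW(A) ⊇ {d}; new: +{d}
  FOLLOW(S)={$,b,c,d}  FOLLOW(A)={d}
[3] — fixpoint
  FOLLOW(S)={$,b,c,d}  FOLLOW(A)={d}

FOLLOW(A) = ["d"]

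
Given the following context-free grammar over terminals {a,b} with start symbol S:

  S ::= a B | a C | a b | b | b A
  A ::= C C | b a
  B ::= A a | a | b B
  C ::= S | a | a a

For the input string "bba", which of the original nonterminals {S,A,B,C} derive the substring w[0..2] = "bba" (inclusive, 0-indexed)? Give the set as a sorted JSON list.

CNF form of G:
  S -> T0 A | T1 B | T1 C | T1 T0 | b
  A -> C C | T0 T1
  B -> A T1 | T0 B | a
  C -> T0 A | T1 B | T1 C | T1 T0 | T1 T1 | a | b
  T0 -> b
  T1 -> a

Fill CYK table bottom-up — only the sub-triangle for w[0..2]:
  cell(0,0) b: {C,S,T0}  orig:{C,S}
  cell(1,1) b: {C,S,T0}  orig:{C,S}
  cell(2,2) a: {B,C,T1}  orig:{B,C}
  cell(0,1) bb: {A}
  cell(1,2) ba: {A,B}
  cell(0,2) bba: {B,C,S}

Original NTs in T[0,2] deriving "bba": ["B", "C", "S"]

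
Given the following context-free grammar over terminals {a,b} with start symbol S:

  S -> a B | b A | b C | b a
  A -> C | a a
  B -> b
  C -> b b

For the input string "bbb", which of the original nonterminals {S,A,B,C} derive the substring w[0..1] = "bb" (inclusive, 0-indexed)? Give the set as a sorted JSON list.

CNF form of G:
  S -> T0 B | T1 A | T1 C | T1 T0
  A -> T0 T0 | T1 T1
  B -> b
  C -> T1 T1
  T0 -> a
  T1 -> b

CYK fill — only the sub-triangle for w[0..1]:
  cell(0,0) b: {B,T1}  orig:{B}
  cell(1,1) b: {B,T1}  orig:{B}
  cell(0,1) bb: {A,C}

Original NTs in T[0,1] deriving "bb": ["A", "C"]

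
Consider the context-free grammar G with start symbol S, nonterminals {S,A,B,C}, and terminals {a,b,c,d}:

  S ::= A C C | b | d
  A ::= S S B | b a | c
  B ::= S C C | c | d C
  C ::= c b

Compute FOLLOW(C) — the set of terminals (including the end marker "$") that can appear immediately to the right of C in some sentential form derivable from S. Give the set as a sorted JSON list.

FIRST iteration:
pass 1:
  A via A→b a: +{b}
  A via A→c: +{c}
  B via B→c: +{c}
  B via B→d C: +{d}
  C via C→c b: +{c}
  S via S→A C C: +{b,c}
  S via S→d: +{d}
  FIRST(S)={b,c,d}  FIRST(A)={b,c}  FIRST(B)={c,d}  FIRST(C)={c}
pass 2:
  A via A→S S B: +{d}
  B via B→S C C: +{b}
  FIRST(S)={b,c,d}  FIRST(A)={b,c,d}  FIRST(B)={b,c,d}  FIRST(C)={c}
pass 3: (no change)
  FIRST(S)={b,c,d}  FIRST(A)={b,c,d}  FIRST(B)={b,c,d}  FIRST(C)={c}

FOLLOW sets:
seed FOLLOW(S) with $
iter 1:
  A→S S B: FOLLOW(S) ⊇ FIRST(S) = {b,c,d}; new: +{b,c,d}
  B→S C C: FOLLOW(C) ⊇ FIRST(C) = {c}; new: +{c}
  S→A C C: FOLLOW(A) ⊇ FIRST(C) = {c}; new: +{c}
  S→A C C: FOLLOW(C) ⊇ FOLLOW(S) ⊇ {$,b,c,d}; new: +{$,b,d}
  FOLLOW(S)={$,b,c,d}  FOLLOW(A)={c}  FOLLOW(B)={}  FOLLOW(C)={$,b,c,d}
iter 2:
  A→S S B: FOLLOW(B) ⊇ FOLLOW(A) ⊇ {c}; new: +{c}
  FOLLOW(S)={$,b,c,d}  FOLLOW(A)={c}  FOLLOW(B)={c}  FOLLOW(C)={$,b,c,d}
iter 3: — fixpoint
  FOLLOW(S)={$,b,c,d}  FOLLOW(A)={c}  FOLLOW(B)={c}  FOLLOW(C)={$,b,c,d}

FOLLOW(C) = ["$", "b", "c", "d"]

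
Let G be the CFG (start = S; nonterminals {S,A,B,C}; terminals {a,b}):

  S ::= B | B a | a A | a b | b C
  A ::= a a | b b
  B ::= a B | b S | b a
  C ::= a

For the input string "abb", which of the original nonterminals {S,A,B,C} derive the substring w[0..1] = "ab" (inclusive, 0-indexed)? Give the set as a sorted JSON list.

Convert to CNF:
  S -> B T0 | T0 A | T0 B | T0 T1 | T1 C | T1 S | T1 T0
  A -> T0 T0 | T1 T1
  B -> T0 B | T1 S | T1 T0
  C -> a
  T0 -> a
  T1 -> b

Fill CYK table bottom-up (cells [i..j] with 0 ≤ i ≤ j ≤ 1 only):
  T[0,0] 'a' = {C,T0}  orig:{C}
  T[1,1] 'b' = {T1}  orig:{}
  T[0,1] 'ab' = {S}

Original NTs in T[0,1] deriving "ab": ["S"]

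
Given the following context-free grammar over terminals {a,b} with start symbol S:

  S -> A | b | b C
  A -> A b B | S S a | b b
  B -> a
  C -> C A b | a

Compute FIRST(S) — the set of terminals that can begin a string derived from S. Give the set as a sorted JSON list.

FIRST iteration:
iter 1:
  A via A→b b: +{b}
  B via B→a: +{a}
  C via C→a: +{a}
  S via S→A: +{b}
  FIRST(S)={b}  FIRST(A)={b}  FIRST(B)={a}  FIRST(C)={a}
iter 2: (no change)
  FIRST(S)={b}  FIRST(A)={b}  FIRST(B)={a}  FIRST(C)={a}

FIRST(S) = ["b"]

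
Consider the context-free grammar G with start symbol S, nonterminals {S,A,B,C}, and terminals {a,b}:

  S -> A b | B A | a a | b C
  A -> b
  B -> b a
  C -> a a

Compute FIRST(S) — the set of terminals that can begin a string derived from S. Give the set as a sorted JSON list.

FIRST sets, iterate to fixpoint:
[1]
  A via A→b: +{b}
  B via B→b a: +{b}
  C via C→a a: +{a}
  S via S→A b: +{b}
  S via S→a a: +{a}
  FIRST[S]={a,b}  FIRST[A]={b}  FIRST[B]={b}  FIRST[C]={a}
[2] (no change)
  FIRST[S]={a,b}  FIRST[A]={b}  FIRST[B]={b}  FIRST[C]={a}

FIRST(S) = ["a", "b"]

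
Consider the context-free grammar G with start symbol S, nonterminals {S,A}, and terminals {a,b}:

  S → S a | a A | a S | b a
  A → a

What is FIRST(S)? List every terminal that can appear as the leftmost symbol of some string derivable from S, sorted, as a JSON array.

FIRST iteration:
round 1:
  A via A→a: +{a}
  S via S→a A: +{a}
  S via S→b a: +{b}
  S: {a,b}  A: {a}
round 2: — fixpoint
  S: {a,b}  A: {a}

FIRST(S) = ["a", "b"]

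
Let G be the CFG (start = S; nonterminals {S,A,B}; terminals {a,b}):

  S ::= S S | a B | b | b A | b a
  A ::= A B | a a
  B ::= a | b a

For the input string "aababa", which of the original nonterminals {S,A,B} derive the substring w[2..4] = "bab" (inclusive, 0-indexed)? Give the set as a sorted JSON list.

CNF form of G:
  S -> S S | T0 B | T1 A | T1 T0 | b
  A -> A B | T0 T0
  B -> T1 T0 | a
  T0 -> a
  T1 -> b

CYK fill, restricted to cells inside w[2..4]:
  cell(2,2) b: {S,T1}  orig:{S}
  cell(3,3) a: {B,T0}  orig:{B}
  cell(4,4) b: {S,T1}  orig:{S}
  cell(2,3) ba: {B,S}
  cell(3,4) ab: ∅
  cell(2,4) bab: {S}

Original NTs in T[2,4] deriving "bab": ["S"]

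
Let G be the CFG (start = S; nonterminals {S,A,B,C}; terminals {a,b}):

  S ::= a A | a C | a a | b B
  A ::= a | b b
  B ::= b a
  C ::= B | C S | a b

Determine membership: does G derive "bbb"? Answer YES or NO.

Convert to CNF:
  S -> T0 B | T1 A | T1 C | T1 T1
  A -> T0 T0 | a
  B -> T0 T1
  C -> C S | T0 T1 | T1 T0
  T0 -> b
  T1 -> a

CYK table (by increasing span):
  cell(0,0) b: {T0}  orig:{}
  cell(1,1) b: {T0}  orig:{}
  cell(2,2) b: {T0}  orig:{}
  cell(0,1) bb: {A}
  cell(1,2) bb: {A}
  cell(0,2) bbb: ∅

S ∉ T[0,2] ⇒ NO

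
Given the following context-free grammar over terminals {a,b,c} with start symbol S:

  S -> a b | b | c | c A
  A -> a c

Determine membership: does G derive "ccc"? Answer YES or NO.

CNF form of G:
  S -> T0 T2 | T1 A | b | c
  A -> T0 T1
  T0 -> a
  T1 -> c
  T2 -> b

CYK fill:
  cell(0,0) c: {S,T1}  orig:{S}
  cell(1,1) c: {S,T1}  orig:{S}
  cell(2,2) c: {S,T1}  orig:{S}
  cell(0,1) cc: ∅
  cell(1,2) cc: ∅
  cell(0,2) ccc: ∅

S ∉ T[0,2] ⇒ NO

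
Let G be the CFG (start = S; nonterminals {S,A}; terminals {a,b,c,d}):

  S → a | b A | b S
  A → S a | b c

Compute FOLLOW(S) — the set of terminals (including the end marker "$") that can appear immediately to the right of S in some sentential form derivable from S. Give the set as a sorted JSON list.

FIRST sets, iterate to fixpoint:
[1]
  A via A→b c: +{b}
  S via S→a: +{a}
  S via S→b A: +{b}
  FIRST(S)={a,b}  FIRST(A)={b}
[2]
  A via A→S a: +{a}
  FIRST(S)={a,b}  FIRST(A)={a,b}
[3] done
  FIRST(S)={a,b}  FIRST(A)={a,b}

FOLLOW iteration:
initialize: $ ∈ FOLLOW(S)
iter 1:
  A→S a: FOLLOW(S) ⊇ FIRST(a) = {a}; new: +{a}
  S→b A: FOLLOW(A) ⊇ FOLLOW(S) ⊇ {$,a}; new: +{$,a}
  S: {$,a}  A: {$,a}
iter 2: (no change)
  S: {$,a}  A: {$,a}

FOLLOW(S) = ["$", "a"]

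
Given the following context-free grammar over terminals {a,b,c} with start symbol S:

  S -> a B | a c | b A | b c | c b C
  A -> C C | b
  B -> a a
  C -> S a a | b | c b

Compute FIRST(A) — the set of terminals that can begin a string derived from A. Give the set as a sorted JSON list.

FIRST sets, iterate to fixpoint:
pass 1:
  A via A→b: +{b}
  B via B→a a: +{a}
  C via C→b: +{b}
  C via C→c b: +{c}
  S via S→a B: +{a}
  S via S→b A: +{b}
  S via S→c b C: +{c}
  S: {a,b,c}  A: {b}  B: {a}  C: {b,c}
pass 2:
  A via A→C C: +{c}
  C via C→S a a: +{a}
  S: {a,b,c}  A: {b,c}  B: {a}  C: {a,b,c}
pass 3:
  A via A→C C: +{a}
  S: {a,b,c}  A: {a,b,c}  B: {a}  C: {a,b,c}
pass 4: — fixpoint
  S: {a,b,c}  A: {a,b,c}  B: {a}  C: {a,b,c}

FIRST(A) = ["a", "b", "c"]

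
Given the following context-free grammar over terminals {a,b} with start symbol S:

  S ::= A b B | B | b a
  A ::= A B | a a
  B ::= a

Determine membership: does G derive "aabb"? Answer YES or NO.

Convert to CNF:
  S -> A X2 | T1 T0 | a
  A -> A B | T0 T0
  B -> a
  T0 -> a
  T1 -> b
  X2 -> T1 B

Fill CYK table bottom-up:
  T[0,0] 'a' = {B,S,T0}  orig:{B,S}
  T[1,1] 'a' = {B,S,T0}  orig:{B,S}
  T[2,2] 'b' = {T1}  orig:{}
  T[3,3] 'b' = {T1}  orig:{}
  T[0,1] 'aa' = {A}
  T[1,2] 'ab' = ∅
  T[2,3] 'bb' = ∅
  T[0,2] 'aab' = ∅
  T[1,3] 'abb' = ∅
  T[0,3] 'aabb' = ∅

S ∉ T[0,3] ⇒ NO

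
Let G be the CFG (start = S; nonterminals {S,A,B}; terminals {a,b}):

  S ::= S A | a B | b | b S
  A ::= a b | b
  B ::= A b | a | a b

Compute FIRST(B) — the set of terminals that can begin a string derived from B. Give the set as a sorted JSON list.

Compute FIRST by fixpoint:
[1]
  A via A→a b: +{a}
  A via A→b: +{b}
  B via B→A b: +{a,b}
  S via S→a B: +{a}
  S via S→b: +{b}
  FIRST[S]={a,b}  FIRST[A]={a,b}  FIRST[B]={a,b}
[2] — fixpoint
  FIRST[S]={a,b}  FIRST[A]={a,b}  FIRST[B]={a,b}

FIRST(B) = ["a", "b"]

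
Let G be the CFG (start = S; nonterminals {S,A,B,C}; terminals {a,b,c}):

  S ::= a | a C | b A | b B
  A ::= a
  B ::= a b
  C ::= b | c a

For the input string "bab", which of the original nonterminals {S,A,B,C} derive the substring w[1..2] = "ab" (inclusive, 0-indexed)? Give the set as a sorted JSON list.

Convert to CNF:
  S -> T0 C | T1 A | T1 B | a
  A -> a
  B -> T0 T1
  C -> T2 T0 | b
  T0 -> a
  T1 -> b
  T2 -> c

CYK fill (cells [i..j] with 1 ≤ i ≤ j ≤ 2 only):
  T[1,1] 'a' = {A,S,T0}  orig:{A,S}
  T[2,2] 'b' = {C,T1}  orig:{C}
  T[1,2] 'ab' = {B,S}

Original NTs in T[1,2] deriving "ab": ["B", "S"]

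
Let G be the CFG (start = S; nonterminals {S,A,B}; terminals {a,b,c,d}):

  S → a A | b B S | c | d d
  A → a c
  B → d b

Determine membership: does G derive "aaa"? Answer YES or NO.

Convert to CNF:
  S -> T0 A | T2 T2 | T3 X4 | c
  A -> T0 T1
  B -> T2 T3
  T0 -> a
  T1 -> c
  T2 -> d
  T3 -> b
  X4 -> B S

CYK table (by increasing span):
  [0..0]={T0}  "a"  orig:{}
  [1..1]={T0}  "a"  orig:{}
  [2..2]={T0}  "a"  orig:{}
  [0..1]=∅  "aa"
  [1..2]=∅  "aa"
  [0..2]=∅  "aaa"

S ∉ T[0,2] ⇒ NO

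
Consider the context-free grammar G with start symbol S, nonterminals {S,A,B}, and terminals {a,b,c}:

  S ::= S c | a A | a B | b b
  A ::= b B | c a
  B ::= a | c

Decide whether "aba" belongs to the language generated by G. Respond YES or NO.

CNF form of G:
  S -> S T1 | T0 T0 | T2 A | T2 B
  A -> T0 B | T1 T2
  B -> a | c
  T0 -> b
  T1 -> c
  T2 -> a

CYK table (by increasing span):
  T[0,0] 'a' = {B,T2}  orig:{B}
  T[1,1] 'b' = {T0}  orig:{}
  T[2,2] 'a' = {B,T2}  orig:{B}
  T[0,1] 'ab' = ∅
  T[1,2] 'ba' = {A}
  T[0,2] 'aba' = {S}

S ∈ T[0,2] ⇒ YES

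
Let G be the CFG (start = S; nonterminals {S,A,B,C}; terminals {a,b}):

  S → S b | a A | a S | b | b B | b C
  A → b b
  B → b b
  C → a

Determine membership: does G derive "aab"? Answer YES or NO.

CNF form of G:
  S -> S T0 | T0 B | T0 C | T1 A | T1 S | b
  A -> T0 T0
  B -> T0 T0
  C -> a
  T0 -> b
  T1 -> a

CYK table (by increasing span):
  [0..0]={C,T1}  "a"  orig:{C}
  [1..1]={C,T1}  "a"  orig:{C}
  [2..2]={S,T0}  "b"  orig:{S}
  [0..1]=∅  "aa"
  [1..2]={S}  "ab"
  [0..2]={S}  "aab"

S ∈ T[0,2] ⇒ YES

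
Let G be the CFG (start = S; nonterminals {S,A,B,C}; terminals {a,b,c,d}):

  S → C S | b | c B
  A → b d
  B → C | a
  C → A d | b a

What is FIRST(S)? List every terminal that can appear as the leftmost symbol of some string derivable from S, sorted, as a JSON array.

FIRST iteration:
round 1:
  A via A→b d: +{b}
  B via B→a: +{a}
  C via C→A d: +{b}
  S via S→C S: +{b}
  S via S→c B: +{c}
  FIRST[S]={b,c}  FIRST[A]={b}  FIRST[B]={a}  FIRST[C]={b}
round 2:
  B via B→C: +{b}
  FIRST[S]={b,c}  FIRST[A]={b}  FIRST[B]={a,b}  FIRST[C]={b}
round 3: — fixpoint
  FIRST[S]={b,c}  FIRST[A]={b}  FIRST[B]={a,b}  FIRST[C]={b}

FIRST(S) = ["b", "c"]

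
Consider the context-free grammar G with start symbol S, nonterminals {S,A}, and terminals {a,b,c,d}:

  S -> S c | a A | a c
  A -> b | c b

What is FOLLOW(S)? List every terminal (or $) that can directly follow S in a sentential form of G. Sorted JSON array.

Compute FIRST by fixpoint:
pass 1:
  A via A→b: +{b}
  A via A→c b: +{c}
  S via S→a A: +{a}
  FIRST[S]={a}  FIRST[A]={b,c}
pass 2: — fixpoint
  FIRST[S]={a}  FIRST[A]={b,c}

Compute FOLLOW by fixpoint:
seed FOLLOW(S) with $
iter 1:
  S→S c: FOLLOW(S) ⊇ FIRST(c) = {c}; new: +{c}
  S→a A: FOLLOW(A) ⊇ FOLLOW(S) ⊇ {$,c}; new: +{$,c}
  FOLLOW(S)={$,c}  FOLLOW(A)={$,c}
iter 2: (stable)
  FOLLOW(S)={$,c}  FOLLOW(A)={$,c}

FOLLOW(S) = ["$", "c"]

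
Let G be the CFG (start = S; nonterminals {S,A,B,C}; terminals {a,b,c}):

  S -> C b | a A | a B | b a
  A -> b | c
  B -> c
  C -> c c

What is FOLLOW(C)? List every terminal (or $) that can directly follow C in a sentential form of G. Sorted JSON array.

Compute FIRST by fixpoint:
pass 1:
  A via A→b: +{b}
  A via A→c: +{c}
  B via B→c: +{c}
  C via C→c c: +{c}
  S via S→C b: +{c}
  S via S→a A: +{a}
  S via S→b a: +{b}
  FIRST[S]={a,b,c}  FIRST[A]={b,c}  FIRST[B]={c}  FIRST[C]={c}
pass 2: — fixpoint
  FIRST[S]={a,b,c}  FIRST[A]={b,c}  FIRST[B]={c}  FIRST[C]={c}

FOLLOW iteration:
FOLLOW(S) := {$}
[1]
  S→C b: FOLLOW(C) ⊇ FIRST(b) = {b}; new: +{b}
  S→a A: FOLLOW(A) ⊇ FOLLOW(S) ⊇ {$}; new: +{$}
  S→a B: FOLLOW(B) ⊇ FOLLOW(S) ⊇ {$}; new: +{$}
  S: {$}  A: {$}  B: {$}  C: {b}
[2] (stable)
  S: {$}  A: {$}  B: {$}  C: {b}

FOLLOW(C) = ["b"]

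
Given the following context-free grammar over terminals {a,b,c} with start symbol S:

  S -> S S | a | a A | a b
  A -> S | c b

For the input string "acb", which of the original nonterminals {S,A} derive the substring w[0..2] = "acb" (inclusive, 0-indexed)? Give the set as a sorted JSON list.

CNF form of G:
  S -> S S | T0 A | T0 T1 | a
  A -> S S | T0 A | T0 T1 | T2 T1 | a
  T0 -> a
  T1 -> b
  T2 -> c

CYK table (by increasing span), restricted to cells inside w[0..2]:
  cell(0,0) a: {A,S,T0}  orig:{A,S}
  cell(1,1) c: {T2}  orig:{}
  cell(2,2) b: {T1}  orig:{}
  cell(0,1) ac: ∅
  cell(1,2) cb: {A}
  cell(0,2) acb: {A,S}

Original NTs in T[0,2] deriving "acb": ["A", "S"]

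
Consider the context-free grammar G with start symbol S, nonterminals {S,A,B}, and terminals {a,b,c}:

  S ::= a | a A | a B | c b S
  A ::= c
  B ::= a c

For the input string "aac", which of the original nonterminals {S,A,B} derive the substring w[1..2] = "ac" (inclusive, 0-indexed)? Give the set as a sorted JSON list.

CNF form of G:
  S -> T0 A | T0 B | T1 X3 | a
  A -> c
  B -> T0 T1
  T0 -> a
  T1 -> c
  T2 -> b
  X3 -> T2 S

Fill CYK table bottom-up — only the sub-triangle for w[1..2]:
  cell(1,1) a: {S,T0}  orig:{S}
  cell(2,2) c: {A,T1}  orig:{A}
  cell(1,2) ac: {B,S}

Original NTs in T[1,2] deriving "ac": ["B", "S"]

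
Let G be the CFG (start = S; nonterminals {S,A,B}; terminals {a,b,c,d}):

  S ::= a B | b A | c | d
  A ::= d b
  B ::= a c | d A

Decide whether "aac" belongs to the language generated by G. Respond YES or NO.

CNF form of G:
  S -> T1 A | T2 B | c | d
  A -> T0 T1
  B -> T0 A | T2 T3
  T0 -> d
  T1 -> b
  T2 -> a
  T3 -> c

CYK table (by increasing span):
  [0..0]={T2}  "a"  orig:{}
  [1..1]={T2}  "a"  orig:{}
  [2..2]={S,T3}  "c"  orig:{S}
  [0..1]=∅  "aa"
  [1..2]={B}  "ac"
  [0..2]={S}  "aac"

S ∈ T[0,2] ⇒ YES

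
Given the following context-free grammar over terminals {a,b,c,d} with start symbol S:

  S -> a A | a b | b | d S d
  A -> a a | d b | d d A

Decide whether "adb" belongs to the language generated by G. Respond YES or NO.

CNF form of G:
  S -> T0 A | T0 T2 | T1 X4 | b
  A -> T0 T0 | T1 T2 | T1 X3
  T0 -> a
  T1 -> d
  T2 -> b
  X3 -> T1 A
  X4 -> S T1

Fill CYK table bottom-up:
  [0..0]={T0}  "a"  orig:{}
  [1..1]={T1}  "d"  orig:{}
  [2..2]={S,T2}  "b"  orig:{S}
  [0..1]=∅  "ad"
  [1..2]={A}  "db"
  [0..2]={S}  "adb"

S ∈ T[0,2] ⇒ YES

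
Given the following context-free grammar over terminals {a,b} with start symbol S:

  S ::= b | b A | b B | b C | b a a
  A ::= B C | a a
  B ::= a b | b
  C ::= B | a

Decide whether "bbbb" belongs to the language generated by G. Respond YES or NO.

CNF form of G:
  S -> T1 A | T1 B | T1 C | T1 X2 | b
  A -> B C | T0 T0
  B -> T0 T1 | b
  C -> T0 T1 | a | b
  T0 -> a
  T1 -> b
  X2 -> T0 T0

CYK fill:
  [0..0]={B,C,S,T1}  "b"  orig:{B,C,S}
  [1..1]={B,C,S,T1}  "b"  orig:{B,C,S}
  [2..2]={B,C,S,T1}  "b"  orig:{B,C,S}
  [3..3]={B,C,S,T1}  "b"  orig:{B,C,S}
  [0..1]={A,S}  "bb"
  [1..2]={A,S}  "bb"
  [2..3]={A,S}  "bb"
  [0..2]={S}  "bbb"
  [1..3]={S}  "bbb"
  [0..3]=∅  "bbbb"

S ∉ T[0,3] ⇒ NO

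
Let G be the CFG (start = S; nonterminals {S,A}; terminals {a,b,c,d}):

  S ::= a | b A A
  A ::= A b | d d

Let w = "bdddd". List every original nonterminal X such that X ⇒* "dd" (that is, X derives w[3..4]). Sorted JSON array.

CNF form of G:
  S -> T0 X2 | a
  A -> A T0 | T1 T1
  T0 -> b
  T1 -> d
  X2 -> A A

Fill CYK table bottom-up, restricted to cells inside w[3..4]:
  T[3,3] 'd' = {T1}  orig:{}
  T[4,4] 'd' = {T1}  orig:{}
  T[3,4] 'dd' = {A}

Original NTs in T[3,4] deriving "dd": ["A"]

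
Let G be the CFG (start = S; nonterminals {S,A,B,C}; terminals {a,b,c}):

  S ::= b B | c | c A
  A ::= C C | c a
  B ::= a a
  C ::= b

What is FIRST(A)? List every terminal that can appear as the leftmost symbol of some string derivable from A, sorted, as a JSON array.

FIRST iteration:
pass 1:
  A via A→c a: +{c}
  B via B→a a: +{a}
  C via C→b: +{b}
  S via S→b B: +{b}
  S via S→c: +{c}
  FIRST(S)={b,c}  FIRST(A)={c}  FIRST(B)={a}  FIRST(C)={b}
pass 2:
  A via A→C C: +{b}
  FIRST(S)={b,c}  FIRST(A)={b,c}  FIRST(B)={a}  FIRST(C)={b}
pass 3: (no change)
  FIRST(S)={b,c}  FIRST(A)={b,c}  FIRST(B)={a}  FIRST(C)={b}

FIRST(A) = ["b", "c"]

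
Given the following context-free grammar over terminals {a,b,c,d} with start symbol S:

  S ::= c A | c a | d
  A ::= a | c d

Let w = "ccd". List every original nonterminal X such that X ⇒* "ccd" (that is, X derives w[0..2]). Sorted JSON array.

CNF form of G:
  S -> T0 A | T0 T2 | d
  A -> T0 T1 | a
  T0 -> c
  T1 -> d
  T2 -> a

CYK table (by increasing span) (cells [i..j] with 0 ≤ i ≤ j ≤ 2 only):
  cell(0,0) c: {T0}  orig:{}
  cell(1,1) c: {T0}  orig:{}
  cell(2,2) d: {S,T1}  orig:{S}
  cell(0,1) cc: ∅
  cell(1,2) cd: {A}
  cell(0,2) ccd: {S}

Original NTs in T[0,2] deriving "ccd": ["S"]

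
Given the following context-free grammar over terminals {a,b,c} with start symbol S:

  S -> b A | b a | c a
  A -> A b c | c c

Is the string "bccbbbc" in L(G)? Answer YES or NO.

CNF form of G:
  S -> T0 A | T0 T2 | T1 T2
  A -> A X3 | T1 T1
  T0 -> b
  T1 -> c
  T2 -> a
  X3 -> T0 T1

Fill CYK table bottom-up:
  cell(0,0) b: {T0}  orig:{}
  cell(1,1) c: {T1}  orig:{}
  cell(2,2) c: {T1}  orig:{}
  cell(3,3) b: {T0}  orig:{}
  cell(4,4) b: {T0}  orig:{}
  cell(5,5) b: {T0}  orig:{}
  cell(6,6) c: {T1}  orig:{}
  cell(0,1) bc: {X3}  orig:{}
  cell(1,2) cc: {A}
  cell(2,3) cb: ∅
  cell(3,4) bb: ∅
  cell(4,5) bb: ∅
  cell(5,6) bc: {X3}  orig:{}
  cell(0,2) bcc: {S}
  cell(1,3) ccb: ∅
  cell(2,4) cbb: ∅
  cell(3,5) bbb: ∅
  cell(4,6) bbc: ∅
  cell(0,3) bccb: ∅
  cell(1,4) ccbb: ∅
  cell(2,5) cbbb: ∅
  cell(3,6) bbbc: ∅
  cell(0,4) bccbb: ∅
  cell(1,5) ccbbb: ∅
  cell(2,6) cbbbc: ∅
  cell(0,5) bccbbb: ∅
  cell(1,6) ccbbbc: ∅
  cell(0,6) bccbbbc: ∅

S ∉ T[0,6] ⇒ NO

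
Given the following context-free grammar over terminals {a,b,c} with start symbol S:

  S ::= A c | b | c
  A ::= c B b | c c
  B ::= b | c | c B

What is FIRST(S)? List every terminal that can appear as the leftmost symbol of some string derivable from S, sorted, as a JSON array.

Compute FIRST by fixpoint:
iter 1:
  A via A→c B b: +{c}
  B via B→b: +{b}
  B via B→c: +{c}
  S via S→A c: +{c}
  S via S→b: +{b}
  FIRST(S)={b,c}  FIRST(A)={c}  FIRST(B)={b,c}
iter 2: done
  FIRST(S)={b,c}  FIRST(A)={c}  FIRST(B)={b,c}

FIRST(S) = ["b", "c"]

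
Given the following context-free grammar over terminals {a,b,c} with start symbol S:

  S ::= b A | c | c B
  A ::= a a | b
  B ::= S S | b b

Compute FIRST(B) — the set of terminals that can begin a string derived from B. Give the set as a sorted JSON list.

FIRST sets, iterate to fixpoint:
round 1:
  A via A→a a: +{a}
  A via A→b: +{b}
  B via B→b b: +{b}
  S via S→b A: +{b}
  S via S→c: +{c}
  S: {b,c}  A: {a,b}  B: {b}
round 2:
  B via B→S S: +{c}
  S: {b,c}  A: {a,b}  B: {b,c}
round 3: (stable)
  S: {b,c}  A: {a,b}  B: {b,c}

FIRST(B) = ["b", "c"]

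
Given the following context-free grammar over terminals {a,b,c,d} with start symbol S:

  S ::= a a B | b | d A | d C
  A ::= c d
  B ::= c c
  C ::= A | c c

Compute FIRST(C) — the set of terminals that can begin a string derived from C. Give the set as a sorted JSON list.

FIRST sets, iterate to fixpoint:
pass 1:
  A via A→c d: +{c}
  B via B→c c: +{c}
  C via C→A: +{c}
  S via S→a a B: +{a}
  S via S→b: +{b}
  S via S→d A: +{d}
  S: {a,b,d}  A: {c}  B: {c}  C: {c}
pass 2: done
  S: {a,b,d}  A: {c}  B: {c}  C: {c}

FIRST(C) = ["c"]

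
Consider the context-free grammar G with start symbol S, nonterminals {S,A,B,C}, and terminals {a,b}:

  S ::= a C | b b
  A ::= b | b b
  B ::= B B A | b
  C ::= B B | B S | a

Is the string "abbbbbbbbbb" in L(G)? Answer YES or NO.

CNF form of G:
  S -> T0 T0 | T1 C
  A -> T0 T0 | b
  B -> B X2 | b
  C -> B B | B S | a
  T0 -> b
  T1 -> a
  X2 -> B A

CYK table (by increasing span):
  [0..0]={C,T1}  "a"  orig:{C}
  [1..1]={A,B,T0}  "b"  orig:{A,B}
  [2..2]={A,B,T0}  "b"  orig:{A,B}
  [3..3]={A,B,T0}  "b"  orig:{A,B}
  [4..4]={A,B,T0}  "b"  orig:{A,B}
  [5..5]={A,B,T0}  "b"  orig:{A,B}
  [6..6]={A,B,T0}  "b"  orig:{A,B}
  [7..7]={A,B,T0}  "b"  orig:{A,B}
  [8..8]={A,B,T0}  "b"  orig:{A,B}
  [9..9]={A,B,T0}  "b"  orig:{A,B}
  [10..10]={A,B,T0}  "b"  orig:{A,B}
  [0..1]=∅  "ab"
  [1..2]={A,C,S,X2}  "bb"  orig:{A,C,S}
  [2..3]={A,C,S,X2}  "bb"  orig:{A,C,S}
  [3..4]={A,C,S,X2}  "bb"  orig:{A,C,S}
  [4..5]={A,C,S,X2}  "bb"  orig:{A,C,S}
  [5..6]={A,C,S,X2}  "bb"  orig:{A,C,S}
  [6..7]={A,C,S,X2}  "bb"  orig:{A,C,S}
  [7..8]={A,C,S,X2}  "bb"  orig:{A,C,S}
  [8..9]={A,C,S,X2}  "bb"  orig:{A,C,S}
  [9..10]={A,C,S,X2}  "bb"  orig:{A,C,S}
  [0..2]={S}  "abb"
  [1..3]={B,C,X2}  "bbb"  orig:{B,C}
  [2..4]={B,C,X2}  "bbb"  orig:{B,C}
  [3..5]={B,C,X2}  "bbb"  orig:{B,C}
  [4..6]={B,C,X2}  "bbb"  orig:{B,C}
  [5..7]={B,C,X2}  "bbb"  orig:{B,C}
  [6..8]={B,C,X2}  "bbb"  orig:{B,C}
  [7..9]={B,C,X2}  "bbb"  orig:{B,C}
  [8..10]={B,C,X2}  "bbb"  orig:{B,C}
  [0..3]={S}  "abbb"
  [1..4]={B,C,X2}  "bbbb"  orig:{B,C}
  [2..5]={B,C,X2}  "bbbb"  orig:{B,C}
  [3..6]={B,C,X2}  "bbbb"  orig:{B,C}
  [4..7]={B,C,X2}  "bbbb"  orig:{B,C}
  [5..8]={B,C,X2}  "bbbb"  orig:{B,C}
  [6..9]={B,C,X2}  "bbbb"  orig:{B,C}
  [7..10]={B,C,X2}  "bbbb"  orig:{B,C}
  [0..4]={S}  "abbbb"
  [1..5]={B,C,X2}  "bbbbb"  orig:{B,C}
  [2..6]={B,C,X2}  "bbbbb"  orig:{B,C}
  [3..7]={B,C,X2}  "bbbbb"  orig:{B,C}
  [4..8]={B,C,X2}  "bbbbb"  orig:{B,C}
  [5..9]={B,C,X2}  "bbbbb"  orig:{B,C}
  [6..10]={B,C,X2}  "bbbbb"  orig:{B,C}
  [0..5]={S}  "abbbbb"
  [1..6]={B,C,X2}  "bbbbbb"  orig:{B,C}
  [2..7]={B,C,X2}  "bbbbbb"  orig:{B,C}
  [3..8]={B,C,X2}  "bbbbbb"  orig:{B,C}
  [4..9]={B,C,X2}  "bbbbbb"  orig:{B,C}
  [5..10]={B,C,X2}  "bbbbbb"  orig:{B,C}
  [0..6]={S}  "abbbbbb"
  [1..7]={B,C,X2}  "bbbbbbb"  orig:{B,C}
  [2..8]={B,C,X2}  "bbbbbbb"  orig:{B,C}
  [3..9]={B,C,X2}  "bbbbbbb"  orig:{B,C}
  [4..10]={B,C,X2}  "bbbbbbb"  orig:{B,C}
  [0..7]={S}  "abbbbbbb"
  [1..8]={B,C,X2}  "bbbbbbbb"  orig:{B,C}
  [2..9]={B,C,X2}  "bbbbbbbb"  orig:{B,C}
  [3..10]={B,C,X2}  "bbbbbbbb"  orig:{B,C}
  [0..8]={S}  "abbbbbbbb"
  [1..9]={B,C,X2}  "bbbbbbbbb"  orig:{B,C}
  [2..10]={B,C,X2}  "bbbbbbbbb"  orig:{B,C}
  [0..9]={S}  "abbbbbbbbb"
  [1..10]={B,C,X2}  "bbbbbbbbbb"  orig:{B,C}
  [0..10]={S}  "abbbbbbbbbb"

S ∈ T[0,10] ⇒ YES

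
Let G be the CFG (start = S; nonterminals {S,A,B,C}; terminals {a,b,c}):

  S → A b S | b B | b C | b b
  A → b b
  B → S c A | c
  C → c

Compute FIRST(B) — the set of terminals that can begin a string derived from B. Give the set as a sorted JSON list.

Compute FIRST by fixpoint:
[1]
  A via A→b b: +{b}
  B via B→c: +{c}
  C via C→c: +{c}
  S via S→A b S: +{b}
  FIRST(S)={b}  FIRST(A)={b}  FIRST(B)={c}  FIRST(C)={c}
[2]
  B via B→S c A: +{b}
  FIRST(S)={b}  FIRST(A)={b}  FIRST(B)={b,c}  FIRST(C)={c}
[3] (no change)
  FIRST(S)={b}  FIRST(A)={b}  FIRST(B)={b,c}  FIRST(C)={c}

FIRST(B) = ["b", "c"]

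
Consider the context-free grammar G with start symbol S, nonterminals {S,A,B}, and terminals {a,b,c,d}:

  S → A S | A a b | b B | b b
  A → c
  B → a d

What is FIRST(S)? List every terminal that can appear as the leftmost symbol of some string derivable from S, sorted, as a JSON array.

Compute FIRST by fixpoint:
round 1:
  A via A→c: +{c}
  B via B→a d: +{a}
  S via S→A S: +{c}
  S via S→b B: +{b}
  FIRST(S)={b,c}  FIRST(A)={c}  FIRST(B)={a}
round 2: (stable)
  FIRST(S)={b,c}  FIRST(A)={c}  FIRST(B)={a}

FIRST(S) = ["b", "c"]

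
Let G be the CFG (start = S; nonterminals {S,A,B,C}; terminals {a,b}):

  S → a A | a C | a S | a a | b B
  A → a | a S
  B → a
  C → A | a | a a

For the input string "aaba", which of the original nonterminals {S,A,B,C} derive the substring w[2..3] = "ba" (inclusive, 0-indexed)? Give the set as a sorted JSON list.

Convert to CNF:
  S -> T0 A | T0 C | T0 S | T0 T0 | T1 B
  A -> T0 S | a
  B -> a
  C -> T0 S | T0 T0 | a
  T0 -> a
  T1 -> b

CYK fill — only the sub-triangle for w[2..3]:
  cell(2,2) b: {T1}  orig:{}
  cell(3,3) a: {A,B,C,T0}  orig:{A,B,C}
  cell(2,3) ba: {S}

Original NTs in T[2,3] deriving "ba": ["S"]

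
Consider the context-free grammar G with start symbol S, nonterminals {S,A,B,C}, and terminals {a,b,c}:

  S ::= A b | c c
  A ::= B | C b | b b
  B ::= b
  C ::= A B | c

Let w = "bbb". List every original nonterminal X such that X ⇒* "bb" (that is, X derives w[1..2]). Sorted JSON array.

CNF form of G:
  S -> A T0 | T1 T1
  A -> C T0 | T0 T0 | b
  B -> b
  C -> A B | c
  T0 -> b
  T1 -> c

Fill CYK table bottom-up (cells [i..j] with 1 ≤ i ≤ j ≤ 2 only):
  T[1,1] 'b' = {A,B,T0}  orig:{A,B}
  T[2,2] 'b' = {A,B,T0}  orig:{A,B}
  T[1,2] 'bb' = {A,C,S}

Original NTs in T[1,2] deriving "bb": ["A", "C", "S"]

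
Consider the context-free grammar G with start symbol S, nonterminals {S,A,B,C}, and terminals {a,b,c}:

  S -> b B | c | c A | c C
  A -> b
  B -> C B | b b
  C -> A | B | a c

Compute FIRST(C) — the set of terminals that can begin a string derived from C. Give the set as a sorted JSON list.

Compute FIRST by fixpoint:
round 1:
  A via A→b: +{b}
  B via B→b b: +{b}
  C via C→A: +{b}
  C via C→a c: +{a}
  S via S→b B: +{b}
  S via S→c: +{c}
  FIRST[S]={b,c}  FIRST[A]={b}  FIRST[B]={b}  FIRST[C]={a,b}
round 2:
  B via B→C B: +{a}
  FIRST[S]={b,c}  FIRST[A]={b}  FIRST[B]={a,b}  FIRST[C]={a,b}
round 3: (no change)
  FIRST[S]={b,c}  FIRST[A]={b}  FIRST[B]={a,b}  FIRST[C]={a,b}

FIRST(C) = ["a", "b"]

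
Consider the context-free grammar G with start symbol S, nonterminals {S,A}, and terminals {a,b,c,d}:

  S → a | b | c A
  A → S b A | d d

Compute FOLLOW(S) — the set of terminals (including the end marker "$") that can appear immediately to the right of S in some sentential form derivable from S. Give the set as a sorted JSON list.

Compute FIRST by fixpoint:
pass 1:
  A via A→d d: +{d}
  S via S→a: +{a}
  S via S→b: +{b}
  S via S→c A: +{c}
  S: {a,b,c}  A: {d}
pass 2:
  A via A→S b A: +{a,b,c}
  S: {a,b,c}  A: {a,b,c,d}
pass 3: (stable)
  S: {a,b,c}  A: {a,b,c,d}

FOLLOW sets:
initialize: $ ∈ FOLLOW(S)
round 1:
  A→S b A: FOLLOW(S) ⊇ FIRST(b) = {b}; new: +{b}
  S→c A: FOLLOW(A) ⊇ FOLLOW(S) ⊇ {$,b}; new: +{$,b}
  FOLLOW[S]={$,b}  FOLLOW[A]={$,b}
round 2: done
  FOLLOW[S]={$,b}  FOLLOW[A]={$,b}

FOLLOW(S) = ["$", "b"]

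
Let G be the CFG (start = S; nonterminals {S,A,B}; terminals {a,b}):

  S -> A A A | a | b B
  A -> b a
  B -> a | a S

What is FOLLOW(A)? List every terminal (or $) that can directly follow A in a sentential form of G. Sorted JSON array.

FIRST iteration:
pass 1:
  A via A→b a: +{b}
  B via B→a: +{a}
  S via S→A A A: +{b}
  S via S→a: +{a}
  S: {a,b}  A: {b}  B: {a}
pass 2: — fixpoint
  S: {a,b}  A: {b}  B: {a}

FOLLOW sets:
initialize: $ ∈ FOLLOW(S)
round 1:
  S→A A A: FOLLOW(A) ⊇ FIRST(A) = {b}; new: +{b}
  S→A A A: FOLLOW(A) ⊇ FOLLOW(S) ⊇ {$}; new: +{$}
  S→b B: FOLLOW(B) ⊇ FOLLOW(S) ⊇ {$}; new: +{$}
  FOLLOW(S)={$}  FOLLOW(A)={$,b}  FOLLOW(B)={$}
round 2: — fixpoint
  FOLLOW(S)={$}  FOLLOW(A)={$,b}  FOLLOW(B)={$}

FOLLOW(A) = ["$", "b"]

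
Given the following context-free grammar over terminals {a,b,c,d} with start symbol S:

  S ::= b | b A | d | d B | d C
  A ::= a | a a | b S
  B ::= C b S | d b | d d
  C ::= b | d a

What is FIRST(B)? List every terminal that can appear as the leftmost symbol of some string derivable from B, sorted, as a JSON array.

FIRST iteration:
pass 1:
  A via A→a: +{a}
  A via A→b S: +{b}
  B via B→d b: +{d}
  C via C→b: +{b}
  C via C→d a: +{d}
  S via S→b: +{b}
  S via S→d: +{d}
  FIRST(S)={b,d}  FIRST(A)={a,b}  FIRST(B)={d}  FIRST(C)={b,d}
pass 2:
  B via B→C b S: +{b}
  FIRST(S)={b,d}  FIRST(A)={a,b}  FIRST(B)={b,d}  FIRST(C)={b,d}
pass 3: done
  FIRST(S)={b,d}  FIRST(A)={a,b}  FIRST(B)={b,d}  FIRST(C)={b,d}

FIRST(B) = ["b", "d"]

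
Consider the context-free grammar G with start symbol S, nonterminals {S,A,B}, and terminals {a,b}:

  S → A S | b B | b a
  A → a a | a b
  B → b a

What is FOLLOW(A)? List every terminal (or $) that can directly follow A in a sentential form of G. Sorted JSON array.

Compute FIRST by fixpoint:
iter 1:
  A via A→a a: +{a}
  B via B→b a: +{b}
  S via S→A S: +{a}
  S via S→b B: +{b}
  S: {a,b}  A: {a}  B: {b}
iter 2: (no change)
  S: {a,b}  A: {a}  B: {b}

FOLLOW iteration:
FOLLOW(S) := {$}
pass 1:
  S→A S: FOLLOW(A) ⊇ FIRST(S) = {a,b}; new: +{a,b}
  S→b B: FOLLOW(B) ⊇ FOLLOW(S) ⊇ {$}; new: +{$}
  S: {$}  A: {a,b}  B: {$}
pass 2: (no change)
  S: {$}  A: {a,b}  B: {$}

FOLLOW(A) = ["a", "b"]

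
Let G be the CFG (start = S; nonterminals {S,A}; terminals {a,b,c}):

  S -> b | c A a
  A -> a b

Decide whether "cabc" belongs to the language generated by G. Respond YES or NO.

Convert to CNF:
  S -> T2 X3 | b
  A -> T0 T1
  T0 -> a
  T1 -> b
  T2 -> c
  X3 -> A T0

Fill CYK table bottom-up:
  [0..0]={T2}  "c"  orig:{}
  [1..1]={T0}  "a"  orig:{}
  [2..2]={S,T1}  "b"  orig:{S}
  [3..3]={T2}  "c"  orig:{}
  [0..1]=∅  "ca"
  [1..2]={A}  "ab"
  [2..3]=∅  "bc"
  [0..2]=∅  "cab"
  [1..3]=∅  "abc"
  [0..3]=∅  "cabc"

S ∉ T[0,3] ⇒ NO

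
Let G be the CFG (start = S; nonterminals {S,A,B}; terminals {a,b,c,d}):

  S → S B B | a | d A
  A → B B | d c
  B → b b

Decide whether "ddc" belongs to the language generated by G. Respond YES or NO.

CNF form of G:
  S -> S X3 | T0 A | a
  A -> B B | T0 T1
  B -> T2 T2
  T0 -> d
  T1 -> c
  T2 -> b
  X3 -> B B

CYK fill:
  T[0,0] 'd' = {T0}  orig:{}
  T[1,1] 'd' = {T0}  orig:{}
  T[2,2] 'c' = {T1}  orig:{}
  T[0,1] 'dd' = ∅
  T[1,2] 'dc' = {A}
  T[0,2] 'ddc' = {S}

S ∈ T[0,2] ⇒ YES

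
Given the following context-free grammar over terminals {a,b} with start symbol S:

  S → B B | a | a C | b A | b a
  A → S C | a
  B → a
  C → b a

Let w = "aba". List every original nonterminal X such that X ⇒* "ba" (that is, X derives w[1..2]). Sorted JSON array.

Convert to CNF:
  S -> B B | T0 A | T0 T1 | T1 C | a
  A -> S C | a
  B -> a
  C -> T0 T1
  T0 -> b
  T1 -> a

CYK table (by increasing span) — only the sub-triangle for w[1..2]:
  [1..1]={T0}  "b"  orig:{}
  [2..2]={A,B,S,T1}  "a"  orig:{A,B,S}
  [1..2]={C,S}  "ba"

Original NTs in T[1,2] deriving "ba": ["C", "S"]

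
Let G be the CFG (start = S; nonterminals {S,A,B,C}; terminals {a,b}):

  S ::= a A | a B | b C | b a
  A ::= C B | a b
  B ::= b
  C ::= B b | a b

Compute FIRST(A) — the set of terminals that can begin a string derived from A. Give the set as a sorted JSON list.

Compute FIRST by fixpoint:
pass 1:
  A via A→a b: +{a}
  B via B→b: +{b}
  C via C→B b: +{b}
  C via C→a b: +{a}
  S via S→a A: +{a}
  S via S→b C: +{b}
  S: {a,b}  A: {a}  B: {b}  C: {a,b}
pass 2:
  A via A→C B: +{b}
  S: {a,b}  A: {a,b}  B: {b}  C: {a,b}
pass 3: (stable)
  S: {a,b}  A: {a,b}  B: {b}  C: {a,b}

FIRST(A) = ["a", "b"]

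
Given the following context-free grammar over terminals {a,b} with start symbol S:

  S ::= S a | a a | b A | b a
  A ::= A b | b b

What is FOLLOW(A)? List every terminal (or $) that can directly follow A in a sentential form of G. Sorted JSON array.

Compute FIRST by fixpoint:
pass 1:
  A via A→b b: +{b}
  S via S→a a: +{a}
  S via S→b A: +{b}
  FIRST[S]={a,b}  FIRST[A]={b}
pass 2: done
  FIRST[S]={a,b}  FIRST[A]={b}

FOLLOW iteration:
initialize: $ ∈ FOLLOW(S)
pass 1:
  A→A b: FOLLOW(A) ⊇ FIRST(b) = {b}; new: +{b}
  S→S a: FOLLOW(S) ⊇ FIRST(a) = {a}; new: +{a}
  S→b A: FOLLOW(A) ⊇ FOLLOW(S) ⊇ {$,a}; new: +{$,a}
  FOLLOW(S)={$,a}  FOLLOW(A)={$,a,b}
pass 2: done
  FOLLOW(S)={$,a}  FOLLOW(A)={$,a,b}

FOLLOW(A) = ["$", "a", "b"]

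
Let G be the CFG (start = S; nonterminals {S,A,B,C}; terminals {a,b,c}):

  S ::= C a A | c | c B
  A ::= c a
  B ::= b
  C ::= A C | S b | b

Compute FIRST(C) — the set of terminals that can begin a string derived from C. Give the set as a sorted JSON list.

FIRST iteration:
round 1:
  A via A→c a: +{c}
  B via B→b: +{b}
  C via C→A C: +{c}
  C via C→b: +{b}
  S via S→C a A: +{b,c}
  S: {b,c}  A: {c}  B: {b}  C: {b,c}
round 2: (stable)
  S: {b,c}  A: {c}  B: {b}  C: {b,c}

FIRST(C) = ["b", "c"]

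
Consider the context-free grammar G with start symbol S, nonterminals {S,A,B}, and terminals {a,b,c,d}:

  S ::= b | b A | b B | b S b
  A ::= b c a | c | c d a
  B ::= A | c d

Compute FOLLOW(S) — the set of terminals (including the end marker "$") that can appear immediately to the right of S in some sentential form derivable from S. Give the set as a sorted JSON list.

FIRST iteration:
pass 1:
  A via A→b c a: +{b}
  A via A→c: +{c}
  B via B→A: +{b,c}
  S via S→b: +{b}
  FIRST(S)={b}  FIRST(A)={b,c}  FIRST(B)={b,c}
pass 2: (stable)
  FIRST(S)={b}  FIRST(A)={b,c}  FIRST(B)={b,c}

Compute FOLLOW by fixpoint:
initialize: $ ∈ FOLLOW(S)
pass 1:
  S→b A: FOLLOW(A) ⊇ FOLLOW(S) ⊇ {$}; new: +{$}
  S→b B: FOLLOW(B) ⊇ FOLLOW(S) ⊇ {$}; new: +{$}
  S→b S b: FOLLOW(S) ⊇ FIRST(b) = {b}; new: +{b}
  S: {$,b}  A: {$}  B: {$}
pass 2:
  S→b A: FOLLOW(A) ⊇ FOLLOW(S) ⊇ {$,b}; new: +{b}
  S→b B: FOLLOW(B) ⊇ FOLLOW(S) ⊇ {$,b}; new: +{b}
  S: {$,b}  A: {$,b}  B: {$,b}
pass 3: — fixpoint
  S: {$,b}  A: {$,b}  B: {$,b}

FOLLOW(S) = ["$", "b"]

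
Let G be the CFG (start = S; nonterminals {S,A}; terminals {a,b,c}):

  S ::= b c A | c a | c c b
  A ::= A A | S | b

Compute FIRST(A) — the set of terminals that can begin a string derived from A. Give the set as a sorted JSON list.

Compute FIRST by fixpoint:
pass 1:
  A via A→b: +{b}
  S via S→b c A: +{b}
  S via S→c a: +{c}
  S: {b,c}  A: {b}
pass 2:
  A via A→S: +{c}
  S: {b,c}  A: {b,c}
pass 3: done
  S: {b,c}  A: {b,c}

FIRST(A) = ["b", "c"]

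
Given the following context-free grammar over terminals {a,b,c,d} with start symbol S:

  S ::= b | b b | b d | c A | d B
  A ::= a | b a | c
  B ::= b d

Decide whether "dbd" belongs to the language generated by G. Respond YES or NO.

Convert to CNF:
  S -> T0 T0 | T0 T2 | T2 B | T3 A | b
  A -> T0 T1 | a | c
  B -> T0 T2
  T0 -> b
  T1 -> a
  T2 -> d
  T3 -> c

Fill CYK table bottom-up:
  cell(0,0) d: {T2}  orig:{}
  cell(1,1) b: {S,T0}  orig:{S}
  cell(2,2) d: {T2}  orig:{}
  cell(0,1) db: ∅
  cell(1,2) bd: {B,S}
  cell(0,2) dbd: {S}

S ∈ T[0,2] ⇒ YES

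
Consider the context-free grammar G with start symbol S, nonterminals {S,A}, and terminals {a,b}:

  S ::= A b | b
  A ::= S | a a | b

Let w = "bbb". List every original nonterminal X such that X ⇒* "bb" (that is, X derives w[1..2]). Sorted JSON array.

Convert to CNF:
  S -> A T0 | b
  A -> A T0 | T1 T1 | b
  T0 -> b
  T1 -> a

CYK fill (cells [i..j] with 1 ≤ i ≤ j ≤ 2 only):
  [1..1]={A,S,T0}  "b"  orig:{A,S}
  [2..2]={A,S,T0}  "b"  orig:{A,S}
  [1..2]={A,S}  "bb"

Original NTs in T[1,2] deriving "bb": ["A", "S"]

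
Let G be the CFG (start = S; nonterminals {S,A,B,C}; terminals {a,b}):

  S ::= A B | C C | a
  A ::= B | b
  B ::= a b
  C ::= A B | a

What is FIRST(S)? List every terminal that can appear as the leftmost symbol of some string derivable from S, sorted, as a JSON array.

FIRST sets, iterate to fixpoint:
iter 1:
  A via A→b: +{b}
  B via B→a b: +{a}
  C via C→A B: +{b}
  C via C→a: +{a}
  S via S→A B: +{b}
  S via S→C C: +{a}
  FIRST[S]={a,b}  FIRST[A]={b}  FIRST[B]={a}  FIRST[C]={a,b}
iter 2:
  A via A→B: +{a}
  FIRST[S]={a,b}  FIRST[A]={a,b}  FIRST[B]={a}  FIRST[C]={a,b}
iter 3: done
  FIRST[S]={a,b}  FIRST[A]={a,b}  FIRST[B]={a}  FIRST[C]={a,b}

FIRST(S) = ["a", "b"]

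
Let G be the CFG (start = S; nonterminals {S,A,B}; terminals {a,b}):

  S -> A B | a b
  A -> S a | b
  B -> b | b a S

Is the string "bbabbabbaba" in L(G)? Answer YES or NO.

CNF form of G:
  S -> A B | T0 T1
  A -> S T0 | b
  B -> T1 X2 | b
  T0 -> a
  T1 -> b
  X2 -> T0 S

Fill CYK table bottom-up:
  T[0,0] 'b' = {A,B,T1}  orig:{A,B}
  T[1,1] 'b' = {A,B,T1}  orig:{A,B}
  T[2,2] 'a' = {T0}  orig:{}
  T[3,3] 'b' = {A,B,T1}  orig:{A,B}
  T[4,4] 'b' = {A,B,T1}  orig:{A,B}
  T[5,5] 'a' = {T0}  orig:{}
  T[6,6] 'b' = {A,B,T1}  orig:{A,B}
  T[7,7] 'b' = {A,B,T1}  orig:{A,B}
  T[8,8] 'a' = {T0}  orig:{}
  T[9,9] 'b' = {A,B,T1}  orig:{A,B}
  T[10,10] 'a' = {T0}  orig:{}
  T[0,1] 'bb' = {S}
  T[1,2] 'ba' = ∅
  T[2,3] 'ab' = {S}
  T[3,4] 'bb' = {S}
  T[4,5] 'ba' = ∅
  T[5,6] 'ab' = {S}
  T[6,7] 'bb' = {S}
  T[7,8] 'ba' = ∅
  T[8,9] 'ab' = {S}
  T[9,10] 'ba' = ∅
  T[0,2] 'bba' = {A}
  T[1,3] 'bab' = ∅
  T[2,4] 'abb' = {X2}  orig:{}
  T[3,5] 'bba' = {A}
  T[4,6] 'bab' = ∅
  T[5,7] 'abb' = {X2}  orig:{}
  T[6,8] 'bba' = {A}
  T[7,9] 'bab' = ∅
  T[8,10] 'aba' = {A}
  T[0,3] 'bbab' = {S}
  T[1,4] 'babb' = {B}
  T[2,5] 'abba' = ∅
  T[3,6] 'bbab' = {S}
  T[4,7] 'babb' = {B}
  T[5,8] 'abba' = ∅
  T[6,9] 'bbab' = {S}
  T[7,10] 'baba' = ∅
  T[0,4] 'bbabb' = {S}
  T[1,5] 'babba' = ∅
  T[2,6] 'abbab' = {X2}  orig:{}
  T[3,7] 'bbabb' = {S}
  T[4,8] 'babba' = ∅
  T[5,9] 'abbab' = {X2}  orig:{}
  T[6,10] 'bbaba' = {A}
  T[0,5] 'bbabba' = {A}
  T[1,6] 'babbab' = {B}
  T[2,7] 'abbabb' = {X2}  orig:{}
  T[3,8] 'bbabba' = {A}
  T[4,9] 'babbab' = {B}
  T[5,10] 'abbaba' = ∅
  T[0,6] 'bbabbab' = {S}
  T[1,7] 'babbabb' = {B}
  T[2,8] 'abbabba' = ∅
  T[3,9] 'bbabbab' = {S}
  T[4,10] 'babbaba' = ∅
  T[0,7] 'bbabbabb' = {S}
  T[1,8] 'babbabba' = ∅
  T[2,9] 'abbabbab' = {X2}  orig:{}
  T[3,10] 'bbabbaba' = {A}
  T[0,8] 'bbabbabba' = {A}
  T[1,9] 'babbabbab' = {B}
  T[2,10] 'abbabbaba' = ∅
  T[0,9] 'bbabbabbab' = {S}
  T[1,10] 'babbabbaba' = ∅
  T[0,10] 'bbabbabbaba' = {A}

S ∉ T[0,10] ⇒ NO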